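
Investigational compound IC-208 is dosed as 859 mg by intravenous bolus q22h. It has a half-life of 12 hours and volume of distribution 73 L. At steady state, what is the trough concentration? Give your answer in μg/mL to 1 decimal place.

4.6 μg/mL

k = ln2/t½ = ln2/12 ≈ 0.057762 h⁻¹; fraction remaining f = e^(−kτ) = e^(−0.057762×22) ≈ 0.2806.
Each bolus raises the concentration by D/Vd = 859/73 ≈ 11.767 μg/mL.
Steady-state trough Cmin,ss = C₀·f/(1−f) ≈ 11.767 × 0.2806/0.7194 ≈ 4.590 μg/mL.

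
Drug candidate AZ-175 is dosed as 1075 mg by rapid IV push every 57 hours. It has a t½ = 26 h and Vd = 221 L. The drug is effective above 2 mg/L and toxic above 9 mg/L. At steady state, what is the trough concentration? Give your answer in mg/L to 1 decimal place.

τ/t½ = 57/26 ≈ 2.1923, so fraction remaining f = (1/2)^(57/26) ≈ 0.2188.
Single-dose peak C₀ = D/Vd = 1075/221 ≈ 4.864 mg/L.
Steady-state trough Cmin,ss = C₀·f/(1−f) ≈ 4.864 × 0.2188/0.7812 ≈ 1.362 mg/L.
Trough 1.4 mg/L vs MEC 2 mg/L: subtherapeutic.

1.4 mg/L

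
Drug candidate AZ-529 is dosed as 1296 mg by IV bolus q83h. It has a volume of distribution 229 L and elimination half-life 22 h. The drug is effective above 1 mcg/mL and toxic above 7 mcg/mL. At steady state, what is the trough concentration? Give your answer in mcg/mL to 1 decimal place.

0.4 mcg/mL

k = ln2/t½ = ln2/22 ≈ 0.031507 h⁻¹; fraction remaining f = e^(−kτ) = e^(−0.031507×83) ≈ 0.0732.
Each bolus raises the concentration by D/Vd = 1296/229 ≈ 5.659 mcg/mL.
Steady-state trough Cmin,ss = C₀·f/(1−f) ≈ 5.659 × 0.0732/0.9268 ≈ 0.447 mcg/mL.
Trough 0.4 mcg/mL vs MEC 1 mcg/mL: subtherapeutic.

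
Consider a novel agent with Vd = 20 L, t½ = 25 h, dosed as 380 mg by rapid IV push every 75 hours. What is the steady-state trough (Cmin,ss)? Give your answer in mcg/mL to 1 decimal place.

2.7 mcg/mL

τ = 75 h = 3 half-lives, so f = (1/2)^3 = 0.125.
At steady state, R = 1/(1 − 0.125) = 8/7.
Single-dose peak C₀ = D/Vd = 380/20 = 19 mcg/mL.
Steady-state peak Cmax,ss = C₀·R = 19 × 8/7 ≈ 21.714 mcg/mL.
Steady-state trough Cmin,ss = Cmax,ss·f ≈ 21.714 × 0.125 ≈ 2.714 mcg/mL.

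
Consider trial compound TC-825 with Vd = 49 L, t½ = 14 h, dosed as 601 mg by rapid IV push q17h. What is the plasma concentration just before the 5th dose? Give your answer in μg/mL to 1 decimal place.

f = (1/2)^(τ/t½) = (1/2)^(17/14) ≈ 0.4310.
C₀ = D/Vd = 601/49 ≈ 12.265 μg/mL.
Before the 5th dose, 4 doses have been given. Superposition: Cmin = C₀·(f + f² + … + f^4).
≈ 12.265 × (0.4310 + 0.1858 + 0.0801 + 0.0345) ≈ 12.265 × 0.7314 ≈ 8.971 μg/mL.

9.0 μg/mL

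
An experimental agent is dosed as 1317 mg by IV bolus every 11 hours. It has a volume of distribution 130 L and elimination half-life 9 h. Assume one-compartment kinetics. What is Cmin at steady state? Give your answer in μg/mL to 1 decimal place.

7.6 μg/mL

τ/t½ = 11/9 ≈ 1.2222, so fraction remaining f = (1/2)^(11/9) ≈ 0.4286.
Each bolus raises the concentration by D/Vd = 1317/130 ≈ 10.131 μg/mL.
Steady-state trough Cmin,ss = C₀·f/(1−f) ≈ 10.131 × 0.4286/0.5714 ≈ 7.599 μg/mL.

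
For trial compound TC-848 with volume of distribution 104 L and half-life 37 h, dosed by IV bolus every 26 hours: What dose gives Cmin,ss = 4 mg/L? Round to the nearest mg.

261 mg

τ/t½ = 26/37 ≈ 0.7027, so f = (1/2)^(26/37) ≈ 0.614420.
Cmin,ss = (D/Vd)·f/(1−f), so D = Cmin,ss·Vd·(1−f)/f.
D = 4 × 104 × (1−f)/f ≈ 4 × 104 × 0.62755 ≈ 261.06 mg.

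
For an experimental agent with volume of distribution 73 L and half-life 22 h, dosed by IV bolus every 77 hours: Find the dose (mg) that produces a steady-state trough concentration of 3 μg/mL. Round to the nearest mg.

2259 mg

τ/t½ = 77/22 ≈ 3.5, so f = (1/2)^(77/22) ≈ 0.088388.
Cmin,ss = (D/Vd)·f/(1−f), so D = Cmin,ss·Vd·(1−f)/f.
D = 3 × 73 × (1−f)/f ≈ 3 × 73 × 10.31375 ≈ 2258.71 mg.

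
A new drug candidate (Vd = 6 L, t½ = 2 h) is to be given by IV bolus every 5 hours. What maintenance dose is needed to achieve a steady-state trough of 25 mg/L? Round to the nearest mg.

699 mg

τ/t½ = 5/2 ≈ 2.5, so f = (1/2)^(5/2) ≈ 0.176777.
Cmin,ss = (D/Vd)·f/(1−f), so D = Cmin,ss·Vd·(1−f)/f.
D = 25 × 6 × (1−f)/f ≈ 25 × 6 × 4.65684 ≈ 698.53 mg.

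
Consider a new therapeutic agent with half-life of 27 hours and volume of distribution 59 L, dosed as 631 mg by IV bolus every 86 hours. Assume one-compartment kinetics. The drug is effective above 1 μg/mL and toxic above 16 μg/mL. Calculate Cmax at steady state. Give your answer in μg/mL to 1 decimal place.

12.0 μg/mL

k = ln2/t½ = ln2/27 ≈ 0.025672 h⁻¹; fraction remaining f = e^(−kτ) = e^(−0.025672×86) ≈ 0.1099.
At steady state, accumulation factor R = 1/(1 − e^(−kτ)) ≈ 1.1235.
Single-dose peak C₀ = D/Vd = 631/59 ≈ 10.695 μg/mL.
Steady-state peak Cmax,ss = C₀·R ≈ 10.695 × 1.1235 ≈ 12.016 μg/mL.
Peak 12.0 μg/mL vs MTC 16 μg/mL: below toxic threshold.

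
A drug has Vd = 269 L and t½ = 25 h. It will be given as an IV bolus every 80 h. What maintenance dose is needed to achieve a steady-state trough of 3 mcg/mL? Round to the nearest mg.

τ/t½ = 80/25 ≈ 3.2, so f = (1/2)^(80/25) ≈ 0.108819.
Cmin,ss = (D/Vd)·f/(1−f), so D = Cmin,ss·Vd·(1−f)/f.
D = 3 × 269 × (1−f)/f ≈ 3 × 269 × 8.18957 ≈ 6608.98 mg.

6609 mg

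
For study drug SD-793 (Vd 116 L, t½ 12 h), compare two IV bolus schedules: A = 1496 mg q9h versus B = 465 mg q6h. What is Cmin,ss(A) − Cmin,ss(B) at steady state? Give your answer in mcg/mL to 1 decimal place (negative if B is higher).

Regimen A: f = (1/2)^(9/12) ≈ 0.5946; Cmin,ss = (1496/116)·f/(1−f) ≈ 18.915 mcg/mL.
Regimen B: f = (1/2)^(6/12) ≈ 0.7071; Cmin,ss = (465/116)·f/(1−f) ≈ 9.677 mcg/mL.
Difference ≈ 18.915 − 9.677 ≈ 9.238 mcg/mL.

9.2 mcg/mL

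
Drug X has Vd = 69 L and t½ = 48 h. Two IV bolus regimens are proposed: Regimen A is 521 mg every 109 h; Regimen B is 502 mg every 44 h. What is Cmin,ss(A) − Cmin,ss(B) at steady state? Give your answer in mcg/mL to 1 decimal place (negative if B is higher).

-6.2 mcg/mL

Regimen A: f = (1/2)^(109/48) ≈ 0.2072; Cmin,ss = (521/69)·f/(1−f) ≈ 1.973 mcg/mL.
Regimen B: f = (1/2)^(44/48) ≈ 0.5297; Cmin,ss = (502/69)·f/(1−f) ≈ 8.194 mcg/mL.
Difference ≈ 1.973 − 8.194 ≈ -6.221 mcg/mL.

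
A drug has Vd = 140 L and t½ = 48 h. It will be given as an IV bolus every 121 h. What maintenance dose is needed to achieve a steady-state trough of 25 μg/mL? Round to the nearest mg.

16587 mg

τ/t½ = 121/48 ≈ 2.5208, so f = (1/2)^(121/48) ≈ 0.174242.
Cmin,ss = (D/Vd)·f/(1−f), so D = Cmin,ss·Vd·(1−f)/f.
D = 25 × 140 × (1−f)/f ≈ 25 × 140 × 4.73914 ≈ 16586.99 mg.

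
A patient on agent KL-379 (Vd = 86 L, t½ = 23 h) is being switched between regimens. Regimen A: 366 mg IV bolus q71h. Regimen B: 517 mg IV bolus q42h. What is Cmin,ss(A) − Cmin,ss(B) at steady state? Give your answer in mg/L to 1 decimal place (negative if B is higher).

Regimen A: f = (1/2)^(71/23) ≈ 0.1177; Cmin,ss = (366/86)·f/(1−f) ≈ 0.568 mg/L.
Regimen B: f = (1/2)^(42/23) ≈ 0.2820; Cmin,ss = (517/86)·f/(1−f) ≈ 2.361 mg/L.
Difference ≈ 0.568 − 2.361 ≈ -1.793 mg/L.

-1.8 mg/L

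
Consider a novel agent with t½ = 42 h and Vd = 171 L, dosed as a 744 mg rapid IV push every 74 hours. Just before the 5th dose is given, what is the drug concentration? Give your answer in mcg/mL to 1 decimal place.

1.8 mcg/mL

f = (1/2)^(τ/t½) = (1/2)^(74/42) ≈ 0.2949.
C₀ = D/Vd = 744/171 ≈ 4.351 mcg/mL.
Before the 5th dose, 4 doses have been given. Superposition: Cmin = C₀·(f + f² + … + f^4).
≈ 4.351 × (0.2949 + 0.0870 + 0.0256 + 0.0076) ≈ 4.351 × 0.4151 ≈ 1.806 mcg/mL.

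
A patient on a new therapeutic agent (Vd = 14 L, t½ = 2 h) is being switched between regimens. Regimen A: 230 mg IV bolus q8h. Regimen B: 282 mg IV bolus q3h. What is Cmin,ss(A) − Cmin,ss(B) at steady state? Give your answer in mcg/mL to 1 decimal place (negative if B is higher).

Regimen A: f = (1/2)^(8/2) ≈ 0.0625; Cmin,ss = (230/14)·f/(1−f) ≈ 1.095 mcg/mL.
Regimen B: f = (1/2)^(3/2) ≈ 0.3536; Cmin,ss = (282/14)·f/(1−f) ≈ 11.019 mcg/mL.
Difference ≈ 1.095 − 11.019 ≈ -9.924 mcg/mL.

-9.9 mcg/mL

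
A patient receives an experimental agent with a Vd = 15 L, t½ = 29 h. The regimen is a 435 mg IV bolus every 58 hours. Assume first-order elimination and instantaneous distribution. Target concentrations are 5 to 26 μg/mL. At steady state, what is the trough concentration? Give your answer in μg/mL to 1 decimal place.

9.7 μg/mL

The dosing interval is 2 half-lives, so f = 2^(−2) = 0.25.
At steady state, R = 1/(1 − 0.25) = 4/3.
Single-dose peak C₀ = D/Vd = 435/15 = 29 μg/mL.
Steady-state peak Cmax,ss = C₀·R = 29 × 4/3 ≈ 38.667 μg/mL.
Steady-state trough Cmin,ss = Cmax,ss·f ≈ 38.667 × 0.25 ≈ 9.667 μg/mL.
Trough 9.7 μg/mL vs MEC 5 μg/mL: adequate.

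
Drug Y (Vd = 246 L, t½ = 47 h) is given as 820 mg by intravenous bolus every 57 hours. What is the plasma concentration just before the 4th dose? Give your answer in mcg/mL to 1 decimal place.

2.3 mcg/mL

f = (1/2)^(τ/t½) = (1/2)^(57/47) ≈ 0.4314.
C₀ = D/Vd = 820/246 ≈ 3.333 mcg/mL.
Before the 4th dose, 3 doses have been given. Superposition: Cmin = C₀·(f + f² + … + f^3).
≈ 3.333 × (0.4314 + 0.1861 + 0.0803) ≈ 3.333 × 0.6978 ≈ 2.326 mcg/mL.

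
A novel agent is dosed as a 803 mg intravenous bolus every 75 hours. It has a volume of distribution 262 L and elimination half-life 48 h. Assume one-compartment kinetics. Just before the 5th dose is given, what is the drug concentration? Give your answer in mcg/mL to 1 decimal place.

f = (1/2)^(τ/t½) = (1/2)^(75/48) ≈ 0.3386.
C₀ = D/Vd = 803/262 ≈ 3.065 mcg/mL.
Before the 5th dose, 4 doses have been given. Superposition: Cmin = C₀·(f + f² + … + f^4).
≈ 3.065 × (0.3386 + 0.1146 + 0.0388 + 0.0131) ≈ 3.065 × 0.5051 ≈ 1.548 mcg/mL.

1.5 mcg/mL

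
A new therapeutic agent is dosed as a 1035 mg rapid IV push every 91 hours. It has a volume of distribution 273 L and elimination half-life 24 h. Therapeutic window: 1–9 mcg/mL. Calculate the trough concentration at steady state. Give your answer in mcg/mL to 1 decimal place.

τ/t½ = 91/24 ≈ 3.7917, so fraction remaining f = (1/2)^(91/24) ≈ 0.0722.
At steady state, accumulation factor R = 1/(1 − e^(−kτ)) ≈ 1.0778.
Each bolus raises the concentration by D/Vd = 1035/273 ≈ 3.791 mcg/mL.
Cmax,ss = C₀/(1 − f) ≈ 3.791/0.9278 ≈ 4.086 mcg/mL.
Steady-state trough Cmin,ss = Cmax,ss·f ≈ 4.086 × 0.0722 ≈ 0.295 mcg/mL.
Trough 0.3 mcg/mL vs MEC 1 mcg/mL: subtherapeutic.

0.3 mcg/mL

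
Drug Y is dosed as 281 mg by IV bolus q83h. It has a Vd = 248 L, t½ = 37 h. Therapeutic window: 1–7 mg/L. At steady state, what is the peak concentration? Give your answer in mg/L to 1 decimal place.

k = ln2/t½ = ln2/37 ≈ 0.018734 h⁻¹; fraction remaining f = e^(−kτ) = e^(−0.018734×83) ≈ 0.2112.
Accumulation ratio R = 1/(1 − f) ≈ 1/0.7888 ≈ 1.2677.
Single-dose peak C₀ = D/Vd = 281/248 ≈ 1.133 mg/L.
Steady-state peak Cmax,ss = C₀·R ≈ 1.133 × 1.2677 ≈ 1.436 mg/L.
Peak 1.4 mg/L vs MTC 7 mg/L: below toxic threshold.

1.4 mg/L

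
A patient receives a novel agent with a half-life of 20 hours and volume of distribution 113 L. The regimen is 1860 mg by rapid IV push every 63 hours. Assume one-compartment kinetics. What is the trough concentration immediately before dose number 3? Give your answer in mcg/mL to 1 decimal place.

f = (1/2)^(τ/t½) = (1/2)^(63/20) ≈ 0.1127.
C₀ = D/Vd = 1860/113 ≈ 16.460 mcg/mL.
Before the 3rd dose, 2 doses have been given. Superposition: Cmin = C₀·(f + f²).
≈ 16.460 × (0.1127 + 0.0127) ≈ 16.460 × 0.1254 ≈ 2.064 mcg/mL.

2.1 mcg/mL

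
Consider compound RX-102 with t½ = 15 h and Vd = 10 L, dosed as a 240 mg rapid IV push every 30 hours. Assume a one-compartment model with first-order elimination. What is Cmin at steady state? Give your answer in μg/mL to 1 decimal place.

8.0 μg/mL

The dosing interval is 2 half-lives, so f = 2^(−2) = 0.25.
At steady state, R = 1/(1 − 0.25) = 4/3.
Single-dose peak C₀ = D/Vd = 240/10 = 24 μg/mL.
Steady-state peak Cmax,ss = C₀·R = 24 × 4/3 ≈ 32.000 μg/mL.
Steady-state trough Cmin,ss = Cmax,ss·f ≈ 32.000 × 0.25 ≈ 8.000 μg/mL.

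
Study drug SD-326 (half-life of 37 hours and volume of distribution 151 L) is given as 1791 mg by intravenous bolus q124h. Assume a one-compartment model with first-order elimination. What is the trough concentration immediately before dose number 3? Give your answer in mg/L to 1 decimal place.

1.3 mg/L

f = (1/2)^(τ/t½) = (1/2)^(124/37) ≈ 0.0980.
C₀ = D/Vd = 1791/151 ≈ 11.861 mg/L.
Before the 3rd dose, 2 doses have been given. Superposition: Cmin = C₀·(f + f²).
≈ 11.861 × (0.0980 + 0.0096) ≈ 11.861 × 0.1076 ≈ 1.276 mg/L.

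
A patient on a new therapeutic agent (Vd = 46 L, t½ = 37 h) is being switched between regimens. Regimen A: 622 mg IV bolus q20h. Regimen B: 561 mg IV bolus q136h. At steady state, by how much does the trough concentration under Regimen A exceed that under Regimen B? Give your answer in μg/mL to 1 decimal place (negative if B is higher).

28.7 μg/mL

Regimen A: f = (1/2)^(20/37) ≈ 0.6875; Cmin,ss = (622/46)·f/(1−f) ≈ 29.748 μg/mL.
Regimen B: f = (1/2)^(136/37) ≈ 0.0783; Cmin,ss = (561/46)·f/(1−f) ≈ 1.036 μg/mL.
Difference ≈ 29.748 − 1.036 ≈ 28.712 μg/mL.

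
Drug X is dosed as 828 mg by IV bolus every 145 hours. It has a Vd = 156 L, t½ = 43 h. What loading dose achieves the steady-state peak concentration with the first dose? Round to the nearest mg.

917 mg

f = (1/2)^(145/43) ≈ 0.096583; accumulation ratio R = 1/(1−f) ≈ 1.10691.
Loading dose to hit Cmax,ss on first dose: D_load = D_maint·R ≈ 828 × 1.10691 ≈ 916.52 mg.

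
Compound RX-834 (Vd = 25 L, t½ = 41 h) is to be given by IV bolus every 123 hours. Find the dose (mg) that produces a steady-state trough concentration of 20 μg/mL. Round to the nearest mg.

3500 mg

τ/t½ = 123/41 ≈ 3, so f = (1/2)^(123/41) ≈ 0.125000.
Cmin,ss = (D/Vd)·f/(1−f), so D = Cmin,ss·Vd·(1−f)/f.
D = 20 × 25 × (1−f)/f ≈ 20 × 25 × 7.00000 ≈ 3500.00 mg.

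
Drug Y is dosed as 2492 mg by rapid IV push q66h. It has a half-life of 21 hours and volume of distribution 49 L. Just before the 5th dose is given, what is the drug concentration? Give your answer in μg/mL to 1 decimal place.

f = (1/2)^(τ/t½) = (1/2)^(66/21) ≈ 0.1132.
C₀ = D/Vd = 2492/49 ≈ 50.857 μg/mL.
Before the 5th dose, 4 doses have been given. Superposition: Cmin = C₀·(f + f² + … + f^4).
≈ 50.857 × (0.1132 + 0.0128 + 0.0015 + 0.0002) ≈ 50.857 × 0.1277 ≈ 6.494 μg/mL.

6.5 μg/mL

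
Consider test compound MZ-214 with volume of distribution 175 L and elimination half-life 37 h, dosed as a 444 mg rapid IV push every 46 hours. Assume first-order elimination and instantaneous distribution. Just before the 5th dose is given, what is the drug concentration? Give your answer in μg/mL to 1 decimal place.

1.8 μg/mL

f = (1/2)^(τ/t½) = (1/2)^(46/37) ≈ 0.4224.
C₀ = D/Vd = 444/175 ≈ 2.537 μg/mL.
Before the 5th dose, 4 doses have been given. Superposition: Cmin = C₀·(f + f² + … + f^4).
≈ 2.537 × (0.4224 + 0.1784 + 0.0754 + 0.0318) ≈ 2.537 × 0.7080 ≈ 1.796 μg/mL.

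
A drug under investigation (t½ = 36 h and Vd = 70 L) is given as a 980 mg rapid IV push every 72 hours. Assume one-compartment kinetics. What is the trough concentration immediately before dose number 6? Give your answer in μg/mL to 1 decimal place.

4.7 μg/mL

f = (1/2)^(τ/t½) = (1/2)^(72/36) ≈ 0.2500.
C₀ = D/Vd = 980/70 ≈ 14.000 μg/mL.
Before the 6th dose, 5 doses have been given. Superposition: Cmin = C₀·(f + f² + … + f^5).
≈ 14.000 × (0.2500 + 0.0625 + 0.0156 + 0.0039 + 0.0010) ≈ 14.000 × 0.3330 ≈ 4.662 μg/mL.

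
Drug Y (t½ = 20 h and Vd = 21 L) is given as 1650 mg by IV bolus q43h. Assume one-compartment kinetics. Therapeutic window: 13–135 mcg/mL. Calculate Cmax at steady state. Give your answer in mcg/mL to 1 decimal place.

101.4 mcg/mL

k = ln2/t½ = ln2/20 ≈ 0.034657 h⁻¹; fraction remaining f = e^(−kτ) = e^(−0.034657×43) ≈ 0.2253.
Accumulation ratio R = 1/(1 − f) ≈ 1/0.7747 ≈ 1.2908.
Each bolus raises the concentration by D/Vd = 1650/21 ≈ 78.571 mcg/mL.
Steady-state peak Cmax,ss = C₀·R ≈ 78.571 × 1.2908 ≈ 101.419 mcg/mL.
Peak 101.4 mcg/mL vs MTC 135 mcg/mL: below toxic threshold.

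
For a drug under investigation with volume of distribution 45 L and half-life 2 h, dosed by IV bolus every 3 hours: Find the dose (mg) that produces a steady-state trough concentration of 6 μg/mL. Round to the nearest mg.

494 mg

τ/t½ = 3/2 ≈ 1.5, so f = (1/2)^(3/2) ≈ 0.353553.
Cmin,ss = (D/Vd)·f/(1−f), so D = Cmin,ss·Vd·(1−f)/f.
D = 6 × 45 × (1−f)/f ≈ 6 × 45 × 1.82843 ≈ 493.68 mg.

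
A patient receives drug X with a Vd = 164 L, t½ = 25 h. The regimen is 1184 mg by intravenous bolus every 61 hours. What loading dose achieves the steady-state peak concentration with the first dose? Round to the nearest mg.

f = (1/2)^(61/25) ≈ 0.184284; accumulation ratio R = 1/(1−f) ≈ 1.22592.
Loading dose to hit Cmax,ss on first dose: D_load = D_maint·R ≈ 1184 × 1.22592 ≈ 1451.49 mg.

1451 mg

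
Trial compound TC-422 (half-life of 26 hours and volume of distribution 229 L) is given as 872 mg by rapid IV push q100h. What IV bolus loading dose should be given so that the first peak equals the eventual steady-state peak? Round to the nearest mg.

937 mg

f = (1/2)^(100/26) ≈ 0.069533; accumulation ratio R = 1/(1−f) ≈ 1.07473.
Loading dose to hit Cmax,ss on first dose: D_load = D_maint·R ≈ 872 × 1.07473 ≈ 937.16 mg.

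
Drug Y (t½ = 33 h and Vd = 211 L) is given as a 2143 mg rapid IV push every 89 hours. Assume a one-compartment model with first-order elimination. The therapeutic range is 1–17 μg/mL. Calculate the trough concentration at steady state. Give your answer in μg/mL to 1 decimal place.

τ/t½ = 89/33 ≈ 2.697, so fraction remaining f = (1/2)^(89/33) ≈ 0.1542.
Each bolus raises the concentration by D/Vd = 2143/211 ≈ 10.156 μg/mL.
Steady-state trough Cmin,ss = C₀·f/(1−f) ≈ 10.156 × 0.1542/0.8458 ≈ 1.852 μg/mL.
Trough 1.9 μg/mL vs MEC 1 μg/mL: adequate.

1.9 μg/mL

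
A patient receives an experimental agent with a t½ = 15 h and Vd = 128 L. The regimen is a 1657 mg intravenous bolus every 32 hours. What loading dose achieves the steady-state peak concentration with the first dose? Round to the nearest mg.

2146 mg

f = (1/2)^(32/15) ≈ 0.227931; accumulation ratio R = 1/(1−f) ≈ 1.29522.
Loading dose to hit Cmax,ss on first dose: D_load = D_maint·R ≈ 1657 × 1.29522 ≈ 2146.18 mg.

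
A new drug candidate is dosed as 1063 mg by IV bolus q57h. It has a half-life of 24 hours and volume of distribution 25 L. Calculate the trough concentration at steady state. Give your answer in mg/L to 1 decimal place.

τ/t½ = 57/24 ≈ 2.375, so fraction remaining f = (1/2)^(57/24) ≈ 0.1928.
Each bolus raises the concentration by D/Vd = 1063/25 ≈ 42.520 mg/L.
Steady-state trough Cmin,ss = C₀·f/(1−f) ≈ 42.520 × 0.1928/0.8072 ≈ 10.156 mg/L.

10.2 mg/L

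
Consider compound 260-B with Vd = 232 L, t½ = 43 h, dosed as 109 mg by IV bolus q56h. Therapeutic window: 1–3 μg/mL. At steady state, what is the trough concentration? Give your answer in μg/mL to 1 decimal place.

k = ln2/t½ = ln2/43 ≈ 0.016120 h⁻¹; fraction remaining f = e^(−kτ) = e^(−0.016120×56) ≈ 0.4055.
At steady state, accumulation factor R = 1/(1 − e^(−kτ)) ≈ 1.6821.
Each bolus raises the concentration by D/Vd = 109/232 ≈ 0.470 μg/mL.
Cmax,ss = C₀/(1 − f) ≈ 0.470/0.5945 ≈ 0.791 μg/mL.
Steady-state trough Cmin,ss = Cmax,ss·f ≈ 0.791 × 0.4055 ≈ 0.321 μg/mL.
Trough 0.3 μg/mL vs MEC 1 μg/mL: subtherapeutic.

0.3 μg/mL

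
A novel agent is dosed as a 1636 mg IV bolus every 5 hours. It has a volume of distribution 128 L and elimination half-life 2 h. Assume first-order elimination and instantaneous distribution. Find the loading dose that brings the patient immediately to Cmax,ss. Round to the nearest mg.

1987 mg

f = (1/2)^(5/2) ≈ 0.176777; accumulation ratio R = 1/(1−f) ≈ 1.21474.
Loading dose to hit Cmax,ss on first dose: D_load = D_maint·R ≈ 1636 × 1.21474 ≈ 1987.31 mg.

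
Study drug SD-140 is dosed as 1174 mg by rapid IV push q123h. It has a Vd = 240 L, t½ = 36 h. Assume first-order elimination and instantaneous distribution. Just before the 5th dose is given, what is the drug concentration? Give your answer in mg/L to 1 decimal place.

0.5 mg/L

f = (1/2)^(τ/t½) = (1/2)^(123/36) ≈ 0.0936.
C₀ = D/Vd = 1174/240 ≈ 4.892 mg/L.
Before the 5th dose, 4 doses have been given. Superposition: Cmin = C₀·(f + f² + … + f^4).
≈ 4.892 × (0.0936 + 0.0088 + 0.0008 + 0.0001) ≈ 4.892 × 0.1033 ≈ 0.505 mg/L.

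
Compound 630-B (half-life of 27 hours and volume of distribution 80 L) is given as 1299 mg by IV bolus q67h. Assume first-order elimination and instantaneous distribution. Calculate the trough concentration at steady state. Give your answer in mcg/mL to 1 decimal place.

3.5 mcg/mL

Over one 67-h interval, 67/27 ≈ 2.4815 half-lives elapse, leaving f ≈ 0.1791 of each dose.
At steady state, accumulation factor R = 1/(1 − e^(−kτ)) ≈ 1.2182.
Single-dose peak C₀ = D/Vd = 1299/80 ≈ 16.238 mcg/mL.
Steady-state peak Cmax,ss = C₀·R ≈ 16.238 × 1.2182 ≈ 19.781 mcg/mL.
Steady-state trough Cmin,ss = Cmax,ss·f ≈ 19.781 × 0.1791 ≈ 3.543 mcg/mL.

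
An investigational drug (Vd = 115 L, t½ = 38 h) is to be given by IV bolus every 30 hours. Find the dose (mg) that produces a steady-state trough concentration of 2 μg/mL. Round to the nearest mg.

τ/t½ = 30/38 ≈ 0.78947, so f = (1/2)^(30/38) ≈ 0.578555.
Cmin,ss = (D/Vd)·f/(1−f), so D = Cmin,ss·Vd·(1−f)/f.
D = 2 × 115 × (1−f)/f ≈ 2 × 115 × 0.72844 ≈ 167.54 mg.

168 mg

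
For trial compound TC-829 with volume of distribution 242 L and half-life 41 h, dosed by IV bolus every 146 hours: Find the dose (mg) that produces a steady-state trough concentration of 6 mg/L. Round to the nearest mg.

τ/t½ = 146/41 ≈ 3.561, so f = (1/2)^(146/41) ≈ 0.084730.
Cmin,ss = (D/Vd)·f/(1−f), so D = Cmin,ss·Vd·(1−f)/f.
D = 6 × 242 × (1−f)/f ≈ 6 × 242 × 10.80220 ≈ 15684.79 mg.

15685 mg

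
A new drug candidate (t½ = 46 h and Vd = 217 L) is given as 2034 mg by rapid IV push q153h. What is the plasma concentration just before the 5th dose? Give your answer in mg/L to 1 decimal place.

f = (1/2)^(τ/t½) = (1/2)^(153/46) ≈ 0.0997.
C₀ = D/Vd = 2034/217 ≈ 9.373 mg/L.
Before the 5th dose, 4 doses have been given. Superposition: Cmin = C₀·(f + f² + … + f^4).
≈ 9.373 × (0.0997 + 0.0099 + 0.0010 + 0.0001) ≈ 9.373 × 0.1107 ≈ 1.038 mg/L.

1.0 mg/L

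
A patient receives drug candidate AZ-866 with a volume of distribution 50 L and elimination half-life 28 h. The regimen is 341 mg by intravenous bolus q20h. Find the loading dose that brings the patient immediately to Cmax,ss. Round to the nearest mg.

f = (1/2)^(20/28) ≈ 0.609507; accumulation ratio R = 1/(1−f) ≈ 2.56087.
Loading dose to hit Cmax,ss on first dose: D_load = D_maint·R ≈ 341 × 2.56087 ≈ 873.26 mg.

873 mg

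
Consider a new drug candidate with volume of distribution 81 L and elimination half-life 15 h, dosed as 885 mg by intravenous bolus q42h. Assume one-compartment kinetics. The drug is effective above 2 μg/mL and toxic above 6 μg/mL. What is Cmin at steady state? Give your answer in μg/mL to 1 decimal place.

1.8 μg/mL

τ/t½ = 42/15 ≈ 2.8, so fraction remaining f = (1/2)^(42/15) ≈ 0.1436.
At steady state, accumulation factor R = 1/(1 − e^(−kτ)) ≈ 1.1677.
Single-dose peak C₀ = D/Vd = 885/81 ≈ 10.926 μg/mL.
Cmax,ss = C₀/(1 − f) ≈ 10.926/0.8564 ≈ 12.758 μg/mL.
One interval later, Cmin,ss = Cmax,ss·e^(−kτ) ≈ 12.758 × 0.1436 ≈ 1.832 μg/mL.
Trough 1.8 μg/mL vs MEC 2 μg/mL: subtherapeutic.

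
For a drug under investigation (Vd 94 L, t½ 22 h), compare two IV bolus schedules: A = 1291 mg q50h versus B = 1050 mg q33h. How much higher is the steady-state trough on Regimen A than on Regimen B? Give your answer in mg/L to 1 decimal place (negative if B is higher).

-2.5 mg/L

Regimen A: f = (1/2)^(50/22) ≈ 0.2069; Cmin,ss = (1291/94)·f/(1−f) ≈ 3.583 mg/L.
Regimen B: f = (1/2)^(33/22) ≈ 0.3536; Cmin,ss = (1050/94)·f/(1−f) ≈ 6.110 mg/L.
Difference ≈ 3.583 − 6.110 ≈ -2.527 mg/L.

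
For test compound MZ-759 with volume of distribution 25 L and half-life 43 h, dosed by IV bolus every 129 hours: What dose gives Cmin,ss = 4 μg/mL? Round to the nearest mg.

τ/t½ = 129/43 ≈ 3, so f = (1/2)^(129/43) ≈ 0.125000.
Cmin,ss = (D/Vd)·f/(1−f), so D = Cmin,ss·Vd·(1−f)/f.
D = 4 × 25 × (1−f)/f ≈ 4 × 25 × 7.00000 ≈ 700.00 mg.

700 mg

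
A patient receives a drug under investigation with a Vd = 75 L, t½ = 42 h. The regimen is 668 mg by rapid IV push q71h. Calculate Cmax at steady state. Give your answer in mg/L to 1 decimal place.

Over one 71-h interval, 71/42 ≈ 1.6905 half-lives elapse, leaving f ≈ 0.3098 of each dose.
At steady state, accumulation factor R = 1/(1 − e^(−kτ)) ≈ 1.4489.
Each bolus raises the concentration by D/Vd = 668/75 ≈ 8.907 mg/L.
Steady-state peak Cmax,ss = C₀·R ≈ 8.907 × 1.4489 ≈ 12.905 mg/L.

12.9 mg/L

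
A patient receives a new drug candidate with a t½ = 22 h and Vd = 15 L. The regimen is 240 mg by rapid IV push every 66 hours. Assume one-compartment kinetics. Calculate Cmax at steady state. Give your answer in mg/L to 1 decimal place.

The dosing interval is 3 half-lives, so f = 2^(−3) = 0.125.
At steady state, R = 1/(1 − 0.125) = 8/7.
Single-dose peak C₀ = D/Vd = 240/15 = 16 mg/L.
Steady-state peak Cmax,ss = C₀·R = 16 × 8/7 ≈ 18.286 mg/L.

18.3 mg/L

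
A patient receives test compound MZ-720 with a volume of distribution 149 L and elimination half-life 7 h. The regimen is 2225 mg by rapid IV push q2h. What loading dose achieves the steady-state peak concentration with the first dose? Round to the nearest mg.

f = (1/2)^(2/7) ≈ 0.820335; accumulation ratio R = 1/(1−f) ≈ 5.56591.
Loading dose to hit Cmax,ss on first dose: D_load = D_maint·R ≈ 2225 × 5.56591 ≈ 12384.15 mg.

12384 mg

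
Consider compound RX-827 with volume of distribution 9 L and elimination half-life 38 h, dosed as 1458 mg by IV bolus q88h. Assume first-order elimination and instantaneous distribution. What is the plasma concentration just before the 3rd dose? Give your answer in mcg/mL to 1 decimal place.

39.1 mcg/mL

f = (1/2)^(τ/t½) = (1/2)^(88/38) ≈ 0.2009.
C₀ = D/Vd = 1458/9 ≈ 162.000 mcg/mL.
Before the 3rd dose, 2 doses have been given. Superposition: Cmin = C₀·(f + f²).
≈ 162.000 × (0.2009 + 0.0404) ≈ 162.000 × 0.2413 ≈ 39.091 mcg/mL.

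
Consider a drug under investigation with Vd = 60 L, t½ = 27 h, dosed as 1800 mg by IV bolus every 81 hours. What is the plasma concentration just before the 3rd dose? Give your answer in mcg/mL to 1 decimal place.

4.2 mcg/mL

f = (1/2)^(τ/t½) = (1/2)^(81/27) ≈ 0.1250.
C₀ = D/Vd = 1800/60 ≈ 30.000 mcg/mL.
Before the 3rd dose, 2 doses have been given. Superposition: Cmin = C₀·(f + f²).
≈ 30.000 × (0.1250 + 0.0156) ≈ 30.000 × 0.1406 ≈ 4.218 mcg/mL.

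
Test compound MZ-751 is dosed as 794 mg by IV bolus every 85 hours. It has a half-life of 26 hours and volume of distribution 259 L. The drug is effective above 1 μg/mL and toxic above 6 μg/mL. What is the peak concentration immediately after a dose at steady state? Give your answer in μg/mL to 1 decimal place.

3.4 μg/mL

Over one 85-h interval, 85/26 ≈ 3.2692 half-lives elapse, leaving f ≈ 0.1037 of each dose.
At steady state, accumulation factor R = 1/(1 − e^(−kτ)) ≈ 1.1157.
Single-dose peak C₀ = D/Vd = 794/259 ≈ 3.066 μg/mL.
Cmax,ss = C₀/(1 − f) ≈ 3.066/0.8963 ≈ 3.421 μg/mL.
Peak 3.4 μg/mL vs MTC 6 μg/mL: below toxic threshold.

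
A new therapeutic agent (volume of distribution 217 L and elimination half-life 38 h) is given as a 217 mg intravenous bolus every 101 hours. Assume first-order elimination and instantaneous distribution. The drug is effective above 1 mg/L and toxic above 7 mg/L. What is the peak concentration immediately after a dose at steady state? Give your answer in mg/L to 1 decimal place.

1.2 mg/L

Over one 101-h interval, 101/38 ≈ 2.6579 half-lives elapse, leaving f ≈ 0.1585 of each dose.
At steady state, accumulation factor R = 1/(1 − e^(−kτ)) ≈ 1.1884.
Single-dose peak C₀ = D/Vd = 217/217 ≈ 1.000 mg/L.
Steady-state peak Cmax,ss = C₀·R ≈ 1.000 × 1.1884 ≈ 1.188 mg/L.
Peak 1.2 mg/L vs MTC 7 mg/L: below toxic threshold.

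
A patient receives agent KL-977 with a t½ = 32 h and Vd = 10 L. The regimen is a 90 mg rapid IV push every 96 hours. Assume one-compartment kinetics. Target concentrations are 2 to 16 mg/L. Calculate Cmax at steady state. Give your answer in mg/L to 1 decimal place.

10.3 mg/L

τ = 96 h = 3 half-lives, so f = (1/2)^3 = 0.125.
At steady state, R = 1/(1 − 0.125) = 8/7.
Single-dose peak C₀ = D/Vd = 90/10 = 9 mg/L.
Steady-state peak Cmax,ss = C₀·R = 9 × 8/7 ≈ 10.286 mg/L.
Peak 10.3 mg/L vs MTC 16 mg/L: below toxic threshold.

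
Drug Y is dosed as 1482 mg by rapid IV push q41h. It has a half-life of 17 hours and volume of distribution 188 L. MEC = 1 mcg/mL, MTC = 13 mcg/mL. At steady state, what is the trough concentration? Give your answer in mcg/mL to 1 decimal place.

1.8 mcg/mL

τ/t½ = 41/17 ≈ 2.4118, so fraction remaining f = (1/2)^(41/17) ≈ 0.1879.
Single-dose peak C₀ = D/Vd = 1482/188 ≈ 7.883 mcg/mL.
Steady-state trough Cmin,ss = C₀·f/(1−f) ≈ 7.883 × 0.1879/0.8121 ≈ 1.824 mcg/mL.
Trough 1.8 mcg/mL vs MEC 1 mcg/mL: adequate.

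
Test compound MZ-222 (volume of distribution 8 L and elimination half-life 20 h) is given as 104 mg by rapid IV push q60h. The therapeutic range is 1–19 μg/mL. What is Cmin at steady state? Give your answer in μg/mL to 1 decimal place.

τ = 60 h = 3 half-lives, so f = (1/2)^3 = 0.125.
Accumulation ratio R = 1/(1 − f) = 1/0.875 = 8/7.
Single-dose peak C₀ = D/Vd = 104/8 = 13 μg/mL.
Steady-state peak Cmax,ss = C₀·R = 13 × 8/7 ≈ 14.857 μg/mL.
Steady-state trough Cmin,ss = Cmax,ss·f ≈ 14.857 × 0.125 ≈ 1.857 μg/mL.
Trough 1.9 μg/mL vs MEC 1 μg/mL: adequate.

1.9 μg/mL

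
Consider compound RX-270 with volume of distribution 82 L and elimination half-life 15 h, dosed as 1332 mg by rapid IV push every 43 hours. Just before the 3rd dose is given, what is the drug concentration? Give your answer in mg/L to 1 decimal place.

f = (1/2)^(τ/t½) = (1/2)^(43/15) ≈ 0.1371.
C₀ = D/Vd = 1332/82 ≈ 16.244 mg/L.
Before the 3rd dose, 2 doses have been given. Superposition: Cmin = C₀·(f + f²).
≈ 16.244 × (0.1371 + 0.0188) ≈ 16.244 × 0.1559 ≈ 2.532 mg/L.

2.5 mg/L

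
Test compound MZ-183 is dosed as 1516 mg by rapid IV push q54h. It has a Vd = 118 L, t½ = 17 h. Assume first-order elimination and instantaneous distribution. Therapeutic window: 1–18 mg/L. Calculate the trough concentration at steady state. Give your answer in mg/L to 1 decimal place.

Over one 54-h interval, 54/17 ≈ 3.1765 half-lives elapse, leaving f ≈ 0.1106 of each dose.
At steady state, accumulation factor R = 1/(1 − e^(−kτ)) ≈ 1.1244.
Each bolus raises the concentration by D/Vd = 1516/118 ≈ 12.847 mg/L.
Steady-state peak Cmax,ss = C₀·R ≈ 12.847 × 1.1244 ≈ 14.445 mg/L.
Steady-state trough Cmin,ss = Cmax,ss·f ≈ 14.445 × 0.1106 ≈ 1.598 mg/L.
Trough 1.6 mg/L vs MEC 1 mg/L: adequate.

1.6 mg/L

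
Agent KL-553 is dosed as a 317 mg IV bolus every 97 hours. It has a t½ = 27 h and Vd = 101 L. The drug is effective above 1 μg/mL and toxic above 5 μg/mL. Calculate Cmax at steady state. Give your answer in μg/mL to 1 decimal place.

3.4 μg/mL

τ/t½ = 97/27 ≈ 3.5926, so fraction remaining f = (1/2)^(97/27) ≈ 0.0829.
At steady state, accumulation factor R = 1/(1 − e^(−kτ)) ≈ 1.0904.
Each bolus raises the concentration by D/Vd = 317/101 ≈ 3.139 μg/mL.
Steady-state peak Cmax,ss = C₀·R ≈ 3.139 × 1.0904 ≈ 3.423 μg/mL.
Peak 3.4 μg/mL vs MTC 5 μg/mL: below toxic threshold.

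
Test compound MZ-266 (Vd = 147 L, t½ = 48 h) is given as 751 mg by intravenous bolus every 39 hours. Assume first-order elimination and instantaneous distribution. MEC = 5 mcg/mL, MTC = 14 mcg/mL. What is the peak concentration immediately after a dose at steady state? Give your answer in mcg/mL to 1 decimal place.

11.9 mcg/mL

Over one 39-h interval, 39/48 ≈ 0.8125 half-lives elapse, leaving f ≈ 0.5694 of each dose.
Accumulation ratio R = 1/(1 − f) ≈ 1/0.4306 ≈ 2.3223.
Each bolus raises the concentration by D/Vd = 751/147 ≈ 5.109 mcg/mL.
Steady-state peak Cmax,ss = C₀·R ≈ 5.109 × 2.3223 ≈ 11.865 mcg/mL.
Peak 11.9 mcg/mL vs MTC 14 mcg/mL: below toxic threshold.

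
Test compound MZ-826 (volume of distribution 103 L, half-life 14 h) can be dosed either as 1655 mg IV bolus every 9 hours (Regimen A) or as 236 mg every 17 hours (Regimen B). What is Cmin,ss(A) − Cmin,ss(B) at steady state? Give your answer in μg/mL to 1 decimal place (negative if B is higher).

26.9 μg/mL

Regimen A: f = (1/2)^(9/14) ≈ 0.6404; Cmin,ss = (1655/103)·f/(1−f) ≈ 28.615 μg/mL.
Regimen B: f = (1/2)^(17/14) ≈ 0.4310; Cmin,ss = (236/103)·f/(1−f) ≈ 1.736 μg/mL.
Difference ≈ 28.615 − 1.736 ≈ 26.879 μg/mL.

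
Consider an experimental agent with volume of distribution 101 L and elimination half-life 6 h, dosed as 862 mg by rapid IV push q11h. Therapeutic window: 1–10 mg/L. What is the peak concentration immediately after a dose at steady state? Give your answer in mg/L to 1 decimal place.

11.9 mg/L

k = ln2/t½ = ln2/6 ≈ 0.115525 h⁻¹; fraction remaining f = e^(−kτ) = e^(−0.115525×11) ≈ 0.2806.
Accumulation ratio R = 1/(1 − f) ≈ 1/0.7194 ≈ 1.3900.
Single-dose peak C₀ = D/Vd = 862/101 ≈ 8.535 mg/L.
Steady-state peak Cmax,ss = C₀·R ≈ 8.535 × 1.3900 ≈ 11.864 mg/L.
Peak 11.9 mg/L vs MTC 10 mg/L: exceeds toxic threshold.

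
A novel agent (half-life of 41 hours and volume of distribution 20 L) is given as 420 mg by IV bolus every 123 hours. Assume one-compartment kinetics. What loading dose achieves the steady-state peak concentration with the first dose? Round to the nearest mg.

480 mg

f = (1/2)^(123/41) ≈ 0.125000; accumulation ratio R = 1/(1−f) ≈ 1.14286.
Loading dose to hit Cmax,ss on first dose: D_load = D_maint·R ≈ 420 × 1.14286 ≈ 480.00 mg.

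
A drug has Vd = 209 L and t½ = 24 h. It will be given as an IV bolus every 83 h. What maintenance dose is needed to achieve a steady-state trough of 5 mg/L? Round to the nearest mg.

τ/t½ = 83/24 ≈ 3.4583, so f = (1/2)^(83/24) ≈ 0.090978.
Cmin,ss = (D/Vd)·f/(1−f), so D = Cmin,ss·Vd·(1−f)/f.
D = 5 × 209 × (1−f)/f ≈ 5 × 209 × 9.99167 ≈ 10441.30 mg.

10441 mg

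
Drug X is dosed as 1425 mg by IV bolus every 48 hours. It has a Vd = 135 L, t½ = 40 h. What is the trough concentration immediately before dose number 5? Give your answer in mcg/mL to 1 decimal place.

7.8 mcg/mL

f = (1/2)^(τ/t½) = (1/2)^(48/40) ≈ 0.4353.
C₀ = D/Vd = 1425/135 ≈ 10.556 mcg/mL.
Before the 5th dose, 4 doses have been given. Superposition: Cmin = C₀·(f + f² + … + f^4).
≈ 10.556 × (0.4353 + 0.1895 + 0.0825 + 0.0359) ≈ 10.556 × 0.7432 ≈ 7.845 mcg/mL.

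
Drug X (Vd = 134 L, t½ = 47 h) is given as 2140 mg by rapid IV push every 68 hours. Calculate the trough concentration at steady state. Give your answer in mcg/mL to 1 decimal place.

Over one 68-h interval, 68/47 ≈ 1.4468 half-lives elapse, leaving f ≈ 0.3668 of each dose.
Accumulation ratio R = 1/(1 − f) ≈ 1/0.6332 ≈ 1.5793.
Single-dose peak C₀ = D/Vd = 2140/134 ≈ 15.970 mcg/mL.
Steady-state peak Cmax,ss = C₀·R ≈ 15.970 × 1.5793 ≈ 25.221 mcg/mL.
One interval later, Cmin,ss = Cmax,ss·e^(−kτ) ≈ 25.221 × 0.3668 ≈ 9.251 mcg/mL.

9.3 mcg/mL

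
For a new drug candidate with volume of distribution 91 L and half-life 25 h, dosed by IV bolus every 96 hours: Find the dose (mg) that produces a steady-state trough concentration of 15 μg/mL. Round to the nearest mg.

τ/t½ = 96/25 ≈ 3.84, so f = (1/2)^(96/25) ≈ 0.069830.
Cmin,ss = (D/Vd)·f/(1−f), so D = Cmin,ss·Vd·(1−f)/f.
D = 15 × 91 × (1−f)/f ≈ 15 × 91 × 13.32049 ≈ 18182.47 mg.

18182 mg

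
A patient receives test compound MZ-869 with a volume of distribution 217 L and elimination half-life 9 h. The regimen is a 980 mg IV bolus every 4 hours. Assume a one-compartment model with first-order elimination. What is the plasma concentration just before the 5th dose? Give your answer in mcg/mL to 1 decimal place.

f = (1/2)^(τ/t½) = (1/2)^(4/9) ≈ 0.7349.
C₀ = D/Vd = 980/217 ≈ 4.516 mcg/mL.
Before the 5th dose, 4 doses have been given. Superposition: Cmin = C₀·(f + f² + … + f^4).
≈ 4.516 × (0.7349 + 0.5401 + 0.3969 + 0.2917) ≈ 4.516 × 1.9636 ≈ 8.868 mcg/mL.

8.9 mcg/mL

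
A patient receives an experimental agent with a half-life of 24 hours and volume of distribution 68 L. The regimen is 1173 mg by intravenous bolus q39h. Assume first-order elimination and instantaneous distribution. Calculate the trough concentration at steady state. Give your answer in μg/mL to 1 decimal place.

Over one 39-h interval, 39/24 ≈ 1.625 half-lives elapse, leaving f ≈ 0.3242 of each dose.
Accumulation ratio R = 1/(1 − f) ≈ 1/0.6758 ≈ 1.4797.
Each bolus raises the concentration by D/Vd = 1173/68 ≈ 17.250 μg/mL.
Steady-state peak Cmax,ss = C₀·R ≈ 17.250 × 1.4797 ≈ 25.525 μg/mL.
One interval later, Cmin,ss = Cmax,ss·e^(−kτ) ≈ 25.525 × 0.3242 ≈ 8.275 μg/mL.

8.3 μg/mL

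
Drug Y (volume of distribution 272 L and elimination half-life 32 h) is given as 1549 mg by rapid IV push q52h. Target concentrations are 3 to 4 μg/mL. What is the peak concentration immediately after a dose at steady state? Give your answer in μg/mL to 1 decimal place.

τ/t½ = 52/32 ≈ 1.625, so fraction remaining f = (1/2)^(52/32) ≈ 0.3242.
Accumulation ratio R = 1/(1 − f) ≈ 1/0.6758 ≈ 1.4797.
Each bolus raises the concentration by D/Vd = 1549/272 ≈ 5.695 μg/mL.
Cmax,ss = C₀/(1 − f) ≈ 5.695/0.6758 ≈ 8.427 μg/mL.
Peak 8.4 μg/mL vs MTC 4 μg/mL: exceeds toxic threshold.

8.4 μg/mL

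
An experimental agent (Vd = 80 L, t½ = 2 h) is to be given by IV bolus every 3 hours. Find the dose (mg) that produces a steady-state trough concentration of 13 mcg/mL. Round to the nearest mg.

1902 mg

τ/t½ = 3/2 ≈ 1.5, so f = (1/2)^(3/2) ≈ 0.353553.
Cmin,ss = (D/Vd)·f/(1−f), so D = Cmin,ss·Vd·(1−f)/f.
D = 13 × 80 × (1−f)/f ≈ 13 × 80 × 1.82843 ≈ 1901.57 mg.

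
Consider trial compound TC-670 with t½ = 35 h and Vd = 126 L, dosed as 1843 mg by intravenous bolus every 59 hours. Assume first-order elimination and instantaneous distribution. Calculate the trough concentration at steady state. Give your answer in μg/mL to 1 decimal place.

Over one 59-h interval, 59/35 ≈ 1.6857 half-lives elapse, leaving f ≈ 0.3108 of each dose.
Single-dose peak C₀ = D/Vd = 1843/126 ≈ 14.627 μg/mL.
Steady-state trough Cmin,ss = C₀·f/(1−f) ≈ 14.627 × 0.3108/0.6892 ≈ 6.596 μg/mL.

6.6 μg/mL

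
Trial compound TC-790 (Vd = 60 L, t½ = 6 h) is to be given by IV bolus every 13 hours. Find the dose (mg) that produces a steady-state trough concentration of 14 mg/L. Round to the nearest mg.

τ/t½ = 13/6 ≈ 2.1667, so f = (1/2)^(13/6) ≈ 0.222725.
Cmin,ss = (D/Vd)·f/(1−f), so D = Cmin,ss·Vd·(1−f)/f.
D = 14 × 60 × (1−f)/f ≈ 14 × 60 × 3.48984 ≈ 2931.47 mg.

2931 mg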